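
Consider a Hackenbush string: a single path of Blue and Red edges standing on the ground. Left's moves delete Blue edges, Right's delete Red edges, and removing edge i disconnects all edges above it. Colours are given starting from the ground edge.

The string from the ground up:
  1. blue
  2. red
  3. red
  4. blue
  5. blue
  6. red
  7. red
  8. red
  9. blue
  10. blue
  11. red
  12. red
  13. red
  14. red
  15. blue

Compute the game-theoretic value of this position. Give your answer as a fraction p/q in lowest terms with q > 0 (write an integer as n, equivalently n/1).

1 of 15 · b · max L 0 · min R +∞ so 1
2 of 15 · br · max L 0 · min R 1 so 1/2
3 of 15 · brr · max L 0 · min R 1/2 so 1/4
4 of 15 · brrb · max L 1/4 · min R 1/2 so 3/8
5 of 15 · brrbb · max L 3/8 · min R 1/2 so 7/16
6 of 15 · brrbbr · max L 3/8 · min R 7/16 so 13/32
7 of 15 · brrbbrr · max L 3/8 · min R 13/32 so 25/64
8 of 15 · brrbbrrr · max L 3/8 · min R 25/64 so 49/128
9 of 15 · brrbbrrrb · max L 49/128 · min R 25/64 so 99/256
10 of 15 · brrbbrrrbb · max L 99/256 · min R 25/64 so 199/512
11 of 15 · brrbbrrrbbr · max L 99/256 · min R 199/512 so 397/1024
12 of 15 · brrbbrrrbbrr · max L 99/256 · min R 397/1024 so 793/2048
13 of 15 · brrbbrrrbbrrr · max L 99/256 · min R 793/2048 so 1585/4096
14 of 15 · brrbbrrrbbrrrr · max L 99/256 · min R 1585/4096 so 3169/8192
15 of 15 · brrbbrrrbbrrrrb · max L 3169/8192 · min R 1585/4096 so 6339/16384

6339/16384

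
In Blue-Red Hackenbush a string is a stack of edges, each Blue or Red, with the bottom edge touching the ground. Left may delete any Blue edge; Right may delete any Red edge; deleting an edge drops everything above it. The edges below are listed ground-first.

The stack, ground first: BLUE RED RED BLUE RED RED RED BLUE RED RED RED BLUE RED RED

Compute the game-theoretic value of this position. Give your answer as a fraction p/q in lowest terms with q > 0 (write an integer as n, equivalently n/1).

2185/8192

Prefix values for BLUE RED RED BLUE RED RED RED BLUE RED RED RED BLUE RED RED via {L|R} + simplicity:
edge 1 of 14 (BLUE): { 0 | — } => 1
edge 2 of 14 (RED): { 0 | 1 } => 1/2
edge 3 of 14 (RED): { 0 | 1/2 1 } => 1/4
edge 4 of 14 (BLUE): { 0 1/4 | 1/2 1 } => 3/8
edge 5 of 14 (RED): { 0 1/4 | 3/8 1/2 1 } => 5/16
edge 6 of 14 (RED): { 0 1/4 | 5/16 3/8 1/2 1 } => 9/32
edge 7 of 14 (RED): { 0 1/4 | 9/32 5/16 3/8 1/2 1 } => 17/64
edge 8 of 14 (BLUE): { 0 1/4 17/64 | 9/32 5/16 3/8 1/2 1 } => 35/128
edge 9 of 14 (RED): { 0 1/4 17/64 | 35/128 9/32 5/16 3/8 1/2 1 } => 69/256
edge 10 of 14 (RED): { 0 1/4 17/64 | 69/256 35/128 9/32 5/16 3/8 1/2 1 } => 137/512
edge 11 of 14 (RED): { 0 1/4 17/64 | 137/512 69/256 35/128 9/32 5/16 3/8 1/2 1 } => 273/1024
edge 12 of 14 (BLUE): { 0 1/4 17/64 273/1024 | 137/512 69/256 35/128 9/32 5/16 3/8 1/2 1 } => 547/2048
edge 13 of 14 (RED): { 0 1/4 17/64 273/1024 | 547/2048 137/512 69/256 35/128 9/32 5/16 3/8 1/2 1 } => 1093/4096
edge 14 of 14 (RED): { 0 1/4 17/64 273/1024 | 1093/4096 547/2048 137/512 69/256 35/128 9/32 5/16 3/8 1/2 1 } => 2185/8192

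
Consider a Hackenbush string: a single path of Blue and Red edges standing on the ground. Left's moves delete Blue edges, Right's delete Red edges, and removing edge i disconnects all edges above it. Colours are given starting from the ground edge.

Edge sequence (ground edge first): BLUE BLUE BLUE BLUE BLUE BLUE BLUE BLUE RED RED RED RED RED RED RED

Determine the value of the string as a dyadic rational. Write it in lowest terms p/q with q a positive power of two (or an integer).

step 1: add BLUE to get B; options L={ 0 } R={  } => 1
step 2: add BLUE to get BB; options L={ 0,1 } R={  } => 2
step 3: add BLUE to get BBB; options L={ 0,1,2 } R={  } => 3
step 4: add BLUE to get BBBB; options L={ 0,1,2,3 } R={  } => 4
step 5: add BLUE to get BBBBB; options L={ 0,1,2,3,4 } R={  } => 5
step 6: add BLUE to get BBBBBB; options L={ 0,1,2,3,4,5 } R={  } => 6
step 7: add BLUE to get BBBBBBB; options L={ 0,1,2,3,4,5,6 } R={  } => 7
step 8: add BLUE to get BBBBBBBB; options L={ 0,1,2,3,4,5,6,7 } R={  } => 8
step 9: add RED to get BBBBBBBBR; options L={ 0,1,2,3,4,5,6,7 } R={ 8 } => 15/2
step 10: add RED to get BBBBBBBBRR; options L={ 0,1,2,3,4,5,6,7 } R={ 15/2,8 } => 29/4
step 11: add RED to get BBBBBBBBRRR; options L={ 0,1,2,3,4,5,6,7 } R={ 29/4,15/2,8 } => 57/8
step 12: add RED to get BBBBBBBBRRRR; options L={ 0,1,2,3,4,5,6,7 } R={ 57/8,29/4,15/2,8 } => 113/16
step 13: add RED to get BBBBBBBBRRRRR; options L={ 0,1,2,3,4,5,6,7 } R={ 113/16,57/8,29/4,15/2,8 } => 225/32
step 14: add RED to get BBBBBBBBRRRRRR; options L={ 0,1,2,3,4,5,6,7 } R={ 225/32,113/16,57/8,29/4,15/2,8 } => 449/64
step 15: add RED to get BBBBBBBBRRRRRRR; options L={ 0,1,2,3,4,5,6,7 } R={ 449/64,225/32,113/16,57/8,29/4,15/2,8 } => 897/128

897/128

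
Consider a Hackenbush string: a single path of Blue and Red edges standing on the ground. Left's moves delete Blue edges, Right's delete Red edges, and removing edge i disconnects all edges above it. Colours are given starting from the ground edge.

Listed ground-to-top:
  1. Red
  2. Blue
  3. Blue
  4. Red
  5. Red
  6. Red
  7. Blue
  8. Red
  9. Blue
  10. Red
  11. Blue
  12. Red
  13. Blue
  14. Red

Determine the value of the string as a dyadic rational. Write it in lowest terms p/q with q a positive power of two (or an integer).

-3755/8192

step 1: add Red to get R; options L={ ∅ } R={ 0 } gives -1
step 2: add Blue to get RB; options L={ -1 } R={ 0 } gives -1/2
step 3: add Blue to get RBB; options L={ -1 -1/2 } R={ 0 } gives -1/4
step 4: add Red to get RBBR; options L={ -1 -1/2 } R={ -1/4 0 } gives -3/8
step 5: add Red to get RBBRR; options L={ -1 -1/2 } R={ -3/8 -1/4 0 } gives -7/16
step 6: add Red to get RBBRRR; options L={ -1 -1/2 } R={ -7/16 -3/8 -1/4 0 } gives -15/32
step 7: add Blue to get RBBRRRB; options L={ -1 -1/2 -15/32 } R={ -7/16 -3/8 -1/4 0 } gives -29/64
step 8: add Red to get RBBRRRBR; options L={ -1 -1/2 -15/32 } R={ -29/64 -7/16 -3/8 -1/4 0 } gives -59/128
step 9: add Blue to get RBBRRRBRB; options L={ -1 -1/2 -15/32 -59/128 } R={ -29/64 -7/16 -3/8 -1/4 0 } gives -117/256
step 10: add Red to get RBBRRRBRBR; options L={ -1 -1/2 -15/32 -59/128 } R={ -117/256 -29/64 -7/16 -3/8 -1/4 0 } gives -235/512
step 11: add Blue to get RBBRRRBRBRB; options L={ -1 -1/2 -15/32 -59/128 -235/512 } R={ -117/256 -29/64 -7/16 -3/8 -1/4 0 } gives -469/1024
step 12: add Red to get RBBRRRBRBRBR; options L={ -1 -1/2 -15/32 -59/128 -235/512 } R={ -469/1024 -117/256 -29/64 -7/16 -3/8 -1/4 0 } gives -939/2048
step 13: add Blue to get RBBRRRBRBRBRB; options L={ -1 -1/2 -15/32 -59/128 -235/512 -939/2048 } R={ -469/1024 -117/256 -29/64 -7/16 -3/8 -1/4 0 } gives -1877/4096
step 14: add Red to get RBBRRRBRBRBRBR; options L={ -1 -1/2 -15/32 -59/128 -235/512 -939/2048 } R={ -1877/4096 -469/1024 -117/256 -29/64 -7/16 -3/8 -1/4 0 } gives -3755/8192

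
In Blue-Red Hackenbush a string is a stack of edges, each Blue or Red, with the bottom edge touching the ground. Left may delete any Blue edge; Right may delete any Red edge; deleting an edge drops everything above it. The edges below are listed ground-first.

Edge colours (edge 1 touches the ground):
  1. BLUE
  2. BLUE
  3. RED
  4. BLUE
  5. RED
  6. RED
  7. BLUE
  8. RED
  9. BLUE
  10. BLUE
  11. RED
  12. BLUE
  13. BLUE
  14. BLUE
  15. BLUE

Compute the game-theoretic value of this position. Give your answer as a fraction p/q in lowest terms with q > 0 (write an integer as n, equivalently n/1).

Prefix values for BLUE BLUE RED BLUE RED RED BLUE RED BLUE BLUE RED BLUE BLUE BLUE BLUE via {L|R} + simplicity:
B: Left { 0 }, Right { none } -> simplest 1
BB: Left { 0; 1 }, Right { none } -> simplest 2
BBR: Left { 0; 1 }, Right { 2 } -> simplest 3/2
BBRB: Left { 0; 1; 3/2 }, Right { 2 } -> simplest 7/4
BBRBR: Left { 0; 1; 3/2 }, Right { 7/4; 2 } -> simplest 13/8
BBRBRR: Left { 0; 1; 3/2 }, Right { 13/8; 7/4; 2 } -> simplest 25/16
BBRBRRB: Left { 0; 1; 3/2; 25/16 }, Right { 13/8; 7/4; 2 } -> simplest 51/32
BBRBRRBR: Left { 0; 1; 3/2; 25/16 }, Right { 51/32; 13/8; 7/4; 2 } -> simplest 101/64
BBRBRRBRB: Left { 0; 1; 3/2; 25/16; 101/64 }, Right { 51/32; 13/8; 7/4; 2 } -> simplest 203/128
BBRBRRBRBB: Left { 0; 1; 3/2; 25/16; 101/64; 203/128 }, Right { 51/32; 13/8; 7/4; 2 } -> simplest 407/256
BBRBRRBRBBR: Left { 0; 1; 3/2; 25/16; 101/64; 203/128 }, Right { 407/256; 51/32; 13/8; 7/4; 2 } -> simplest 813/512
BBRBRRBRBBRB: Left { 0; 1; 3/2; 25/16; 101/64; 203/128; 813/512 }, Right { 407/256; 51/32; 13/8; 7/4; 2 } -> simplest 1627/1024
BBRBRRBRBBRBB: Left { 0; 1; 3/2; 25/16; 101/64; 203/128; 813/512; 1627/1024 }, Right { 407/256; 51/32; 13/8; 7/4; 2 } -> simplest 3255/2048
BBRBRRBRBBRBBB: Left { 0; 1; 3/2; 25/16; 101/64; 203/128; 813/512; 1627/1024; 3255/2048 }, Right { 407/256; 51/32; 13/8; 7/4; 2 } -> simplest 6511/4096
BBRBRRBRBBRBBBB: Left { 0; 1; 3/2; 25/16; 101/64; 203/128; 813/512; 1627/1024; 3255/2048; 6511/4096 }, Right { 407/256; 51/32; 13/8; 7/4; 2 } -> simplest 13023/8192

13023/8192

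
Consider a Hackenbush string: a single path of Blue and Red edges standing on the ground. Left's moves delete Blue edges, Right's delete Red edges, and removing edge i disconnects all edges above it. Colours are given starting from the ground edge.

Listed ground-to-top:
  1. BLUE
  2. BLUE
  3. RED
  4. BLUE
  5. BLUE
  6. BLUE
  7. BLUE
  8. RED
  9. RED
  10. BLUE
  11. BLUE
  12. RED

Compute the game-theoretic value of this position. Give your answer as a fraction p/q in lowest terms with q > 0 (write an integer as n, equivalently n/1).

B: Left { 0 }, Right { — } — simplest 1
BB: Left { 0,1 }, Right { — } — simplest 2
BBR: Left { 0,1 }, Right { 2 } — simplest 3/2
BBRB: Left { 0,1,3/2 }, Right { 2 } — simplest 7/4
BBRBB: Left { 0,1,3/2,7/4 }, Right { 2 } — simplest 15/8
BBRBBB: Left { 0,1,3/2,7/4,15/8 }, Right { 2 } — simplest 31/16
BBRBBBB: Left { 0,1,3/2,7/4,15/8,31/16 }, Right { 2 } — simplest 63/32
BBRBBBBR: Left { 0,1,3/2,7/4,15/8,31/16 }, Right { 63/32,2 } — simplest 125/64
BBRBBBBRR: Left { 0,1,3/2,7/4,15/8,31/16 }, Right { 125/64,63/32,2 } — simplest 249/128
BBRBBBBRRB: Left { 0,1,3/2,7/4,15/8,31/16,249/128 }, Right { 125/64,63/32,2 } — simplest 499/256
BBRBBBBRRBB: Left { 0,1,3/2,7/4,15/8,31/16,249/128,499/256 }, Right { 125/64,63/32,2 } — simplest 999/512
BBRBBBBRRBBR: Left { 0,1,3/2,7/4,15/8,31/16,249/128,499/256 }, Right { 999/512,125/64,63/32,2 } — simplest 1997/1024

1997/1024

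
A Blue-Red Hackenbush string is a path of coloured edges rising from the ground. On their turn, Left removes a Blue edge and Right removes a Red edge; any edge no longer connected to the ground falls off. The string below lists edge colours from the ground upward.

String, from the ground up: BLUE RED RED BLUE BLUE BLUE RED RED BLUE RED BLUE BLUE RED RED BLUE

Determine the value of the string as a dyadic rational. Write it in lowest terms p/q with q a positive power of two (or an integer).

Build G(s[:k]) for k = 1..15, string s = BLUE RED RED BLUE BLUE BLUE RED RED BLUE RED BLUE BLUE RED RED BLUE.
G_1 [B]  L=[0]  R=[—]  — 1
G_2 [BR]  L=[0]  R=[1]  — 1/2
G_3 [BRR]  L=[0]  R=[1/2, 1]  — 1/4
G_4 [BRRB]  L=[0, 1/4]  R=[1/2, 1]  — 3/8
G_5 [BRRBB]  L=[0, 1/4, 3/8]  R=[1/2, 1]  — 7/16
G_6 [BRRBBB]  L=[0, 1/4, 3/8, 7/16]  R=[1/2, 1]  — 15/32
G_7 [BRRBBBR]  L=[0, 1/4, 3/8, 7/16]  R=[15/32, 1/2, 1]  — 29/64
G_8 [BRRBBBRR]  L=[0, 1/4, 3/8, 7/16]  R=[29/64, 15/32, 1/2, 1]  — 57/128
G_9 [BRRBBBRRB]  L=[0, 1/4, 3/8, 7/16, 57/128]  R=[29/64, 15/32, 1/2, 1]  — 115/256
G_10 [BRRBBBRRBR]  L=[0, 1/4, 3/8, 7/16, 57/128]  R=[115/256, 29/64, 15/32, 1/2, 1]  — 229/512
G_11 [BRRBBBRRBRB]  L=[0, 1/4, 3/8, 7/16, 57/128, 229/512]  R=[115/256, 29/64, 15/32, 1/2, 1]  — 459/1024
G_12 [BRRBBBRRBRBB]  L=[0, 1/4, 3/8, 7/16, 57/128, 229/512, 459/1024]  R=[115/256, 29/64, 15/32, 1/2, 1]  — 919/2048
G_13 [BRRBBBRRBRBBR]  L=[0, 1/4, 3/8, 7/16, 57/128, 229/512, 459/1024]  R=[919/2048, 115/256, 29/64, 15/32, 1/2, 1]  — 1837/4096
G_14 [BRRBBBRRBRBBRR]  L=[0, 1/4, 3/8, 7/16, 57/128, 229/512, 459/1024]  R=[1837/4096, 919/2048, 115/256, 29/64, 15/32, 1/2, 1]  — 3673/8192
G_15 [BRRBBBRRBRBBRRB]  L=[0, 1/4, 3/8, 7/16, 57/128, 229/512, 459/1024, 3673/8192]  R=[1837/4096, 919/2048, 115/256, 29/64, 15/32, 1/2, 1]  — 7347/16384

7347/16384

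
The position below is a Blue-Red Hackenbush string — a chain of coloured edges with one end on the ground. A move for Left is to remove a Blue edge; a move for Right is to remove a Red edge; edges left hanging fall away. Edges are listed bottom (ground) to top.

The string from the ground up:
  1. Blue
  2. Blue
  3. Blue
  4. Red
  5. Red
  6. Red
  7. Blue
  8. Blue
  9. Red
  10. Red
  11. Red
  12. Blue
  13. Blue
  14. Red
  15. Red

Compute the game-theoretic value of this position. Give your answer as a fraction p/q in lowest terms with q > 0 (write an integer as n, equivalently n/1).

8985/4096

Recurse on prefixes of the 15-edge string Blue Blue Blue Red Red Red Blue Blue Red Red Red Blue Blue Red Red:
g(B) = { 0 | (no moves) } → 1
g(BB) = { 0, 1 | (no moves) } → 2
g(BBB) = { 0, 1, 2 | (no moves) } → 3
g(BBBR) = { 0, 1, 2 | 3 } → 5/2
g(BBBRR) = { 0, 1, 2 | 5/2, 3 } → 9/4
g(BBBRRR) = { 0, 1, 2 | 9/4, 5/2, 3 } → 17/8
g(BBBRRRB) = { 0, 1, 2, 17/8 | 9/4, 5/2, 3 } → 35/16
g(BBBRRRBB) = { 0, 1, 2, 17/8, 35/16 | 9/4, 5/2, 3 } → 71/32
g(BBBRRRBBR) = { 0, 1, 2, 17/8, 35/16 | 71/32, 9/4, 5/2, 3 } → 141/64
g(BBBRRRBBRR) = { 0, 1, 2, 17/8, 35/16 | 141/64, 71/32, 9/4, 5/2, 3 } → 281/128
g(BBBRRRBBRRR) = { 0, 1, 2, 17/8, 35/16 | 281/128, 141/64, 71/32, 9/4, 5/2, 3 } → 561/256
g(BBBRRRBBRRRB) = { 0, 1, 2, 17/8, 35/16, 561/256 | 281/128, 141/64, 71/32, 9/4, 5/2, 3 } → 1123/512
g(BBBRRRBBRRRBB) = { 0, 1, 2, 17/8, 35/16, 561/256, 1123/512 | 281/128, 141/64, 71/32, 9/4, 5/2, 3 } → 2247/1024
g(BBBRRRBBRRRBBR) = { 0, 1, 2, 17/8, 35/16, 561/256, 1123/512 | 2247/1024, 281/128, 141/64, 71/32, 9/4, 5/2, 3 } → 4493/2048
g(BBBRRRBBRRRBBRR) = { 0, 1, 2, 17/8, 35/16, 561/256, 1123/512 | 4493/2048, 2247/1024, 281/128, 141/64, 71/32, 9/4, 5/2, 3 } → 8985/4096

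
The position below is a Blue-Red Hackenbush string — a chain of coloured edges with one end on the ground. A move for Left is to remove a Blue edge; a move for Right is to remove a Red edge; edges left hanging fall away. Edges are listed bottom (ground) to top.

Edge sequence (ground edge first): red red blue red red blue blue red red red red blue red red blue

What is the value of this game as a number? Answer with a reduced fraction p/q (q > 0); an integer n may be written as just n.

-14829/8192

Build v(s[:k]) for k = 1..15, string s = red red blue red red blue blue red red red red blue red red blue.
v_1 [r]  L=[none]  R=[0]  = -1
v_2 [rr]  L=[none]  R=[-1; 0]  = -2
v_3 [rrb]  L=[-2]  R=[-1; 0]  = -3/2
v_4 [rrbr]  L=[-2]  R=[-3/2; -1; 0]  = -7/4
v_5 [rrbrr]  L=[-2]  R=[-7/4; -3/2; -1; 0]  = -15/8
v_6 [rrbrrb]  L=[-2; -15/8]  R=[-7/4; -3/2; -1; 0]  = -29/16
v_7 [rrbrrbb]  L=[-2; -15/8; -29/16]  R=[-7/4; -3/2; -1; 0]  = -57/32
v_8 [rrbrrbbr]  L=[-2; -15/8; -29/16]  R=[-57/32; -7/4; -3/2; -1; 0]  = -115/64
v_9 [rrbrrbbrr]  L=[-2; -15/8; -29/16]  R=[-115/64; -57/32; -7/4; -3/2; -1; 0]  = -231/128
v_10 [rrbrrbbrrr]  L=[-2; -15/8; -29/16]  R=[-231/128; -115/64; -57/32; -7/4; -3/2; -1; 0]  = -463/256
v_11 [rrbrrbbrrrr]  L=[-2; -15/8; -29/16]  R=[-463/256; -231/128; -115/64; -57/32; -7/4; -3/2; -1; 0]  = -927/512
v_12 [rrbrrbbrrrrb]  L=[-2; -15/8; -29/16; -927/512]  R=[-463/256; -231/128; -115/64; -57/32; -7/4; -3/2; -1; 0]  = -1853/1024
v_13 [rrbrrbbrrrrbr]  L=[-2; -15/8; -29/16; -927/512]  R=[-1853/1024; -463/256; -231/128; -115/64; -57/32; -7/4; -3/2; -1; 0]  = -3707/2048
v_14 [rrbrrbbrrrrbrr]  L=[-2; -15/8; -29/16; -927/512]  R=[-3707/2048; -1853/1024; -463/256; -231/128; -115/64; -57/32; -7/4; -3/2; -1; 0]  = -7415/4096
v_15 [rrbrrbbrrrrbrrb]  L=[-2; -15/8; -29/16; -927/512; -7415/4096]  R=[-3707/2048; -1853/1024; -463/256; -231/128; -115/64; -57/32; -7/4; -3/2; -1; 0]  = -14829/8192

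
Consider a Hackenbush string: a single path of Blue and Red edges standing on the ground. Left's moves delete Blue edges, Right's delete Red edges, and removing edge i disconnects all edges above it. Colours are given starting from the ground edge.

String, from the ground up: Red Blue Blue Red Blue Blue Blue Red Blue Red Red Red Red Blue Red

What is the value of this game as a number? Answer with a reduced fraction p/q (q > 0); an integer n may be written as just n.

Recurse on prefixes of the 15-edge string Red Blue Blue Red Blue Blue Blue Red Blue Red Red Red Red Blue Red:
G(R) = { ∅ | 0 } gives -1
G(RB) = { -1 | 0 } gives -1/2
G(RBB) = { -1; -1/2 | 0 } gives -1/4
G(RBBR) = { -1; -1/2 | -1/4; 0 } gives -3/8
G(RBBRB) = { -1; -1/2; -3/8 | -1/4; 0 } gives -5/16
G(RBBRBB) = { -1; -1/2; -3/8; -5/16 | -1/4; 0 } gives -9/32
G(RBBRBBB) = { -1; -1/2; -3/8; -5/16; -9/32 | -1/4; 0 } gives -17/64
G(RBBRBBBR) = { -1; -1/2; -3/8; -5/16; -9/32 | -17/64; -1/4; 0 } gives -35/128
G(RBBRBBBRB) = { -1; -1/2; -3/8; -5/16; -9/32; -35/128 | -17/64; -1/4; 0 } gives -69/256
G(RBBRBBBRBR) = { -1; -1/2; -3/8; -5/16; -9/32; -35/128 | -69/256; -17/64; -1/4; 0 } gives -139/512
G(RBBRBBBRBRR) = { -1; -1/2; -3/8; -5/16; -9/32; -35/128 | -139/512; -69/256; -17/64; -1/4; 0 } gives -279/1024
G(RBBRBBBRBRRR) = { -1; -1/2; -3/8; -5/16; -9/32; -35/128 | -279/1024; -139/512; -69/256; -17/64; -1/4; 0 } gives -559/2048
G(RBBRBBBRBRRRR) = { -1; -1/2; -3/8; -5/16; -9/32; -35/128 | -559/2048; -279/1024; -139/512; -69/256; -17/64; -1/4; 0 } gives -1119/4096
G(RBBRBBBRBRRRRB) = { -1; -1/2; -3/8; -5/16; -9/32; -35/128; -1119/4096 | -559/2048; -279/1024; -139/512; -69/256; -17/64; -1/4; 0 } gives -2237/8192
G(RBBRBBBRBRRRRBR) = { -1; -1/2; -3/8; -5/16; -9/32; -35/128; -1119/4096 | -2237/8192; -559/2048; -279/1024; -139/512; -69/256; -17/64; -1/4; 0 } gives -4475/16384

-4475/16384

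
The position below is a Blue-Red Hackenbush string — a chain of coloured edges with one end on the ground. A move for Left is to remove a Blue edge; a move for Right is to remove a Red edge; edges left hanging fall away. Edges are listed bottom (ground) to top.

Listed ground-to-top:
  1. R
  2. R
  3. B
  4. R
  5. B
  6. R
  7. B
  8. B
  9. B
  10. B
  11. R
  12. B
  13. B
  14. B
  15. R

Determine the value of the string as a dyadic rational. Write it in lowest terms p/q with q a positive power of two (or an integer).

value_1 [R]  L=[·]  R=[0]  gives -1
value_2 [RR]  L=[·]  R=[-1,0]  gives -2
value_3 [RRB]  L=[-2]  R=[-1,0]  gives -3/2
value_4 [RRBR]  L=[-2]  R=[-3/2,-1,0]  gives -7/4
value_5 [RRBRB]  L=[-2,-7/4]  R=[-3/2,-1,0]  gives -13/8
value_6 [RRBRBR]  L=[-2,-7/4]  R=[-13/8,-3/2,-1,0]  gives -27/16
value_7 [RRBRBRB]  L=[-2,-7/4,-27/16]  R=[-13/8,-3/2,-1,0]  gives -53/32
value_8 [RRBRBRBB]  L=[-2,-7/4,-27/16,-53/32]  R=[-13/8,-3/2,-1,0]  gives -105/64
value_9 [RRBRBRBBB]  L=[-2,-7/4,-27/16,-53/32,-105/64]  R=[-13/8,-3/2,-1,0]  gives -209/128
value_10 [RRBRBRBBBB]  L=[-2,-7/4,-27/16,-53/32,-105/64,-209/128]  R=[-13/8,-3/2,-1,0]  gives -417/256
value_11 [RRBRBRBBBBR]  L=[-2,-7/4,-27/16,-53/32,-105/64,-209/128]  R=[-417/256,-13/8,-3/2,-1,0]  gives -835/512
value_12 [RRBRBRBBBBRB]  L=[-2,-7/4,-27/16,-53/32,-105/64,-209/128,-835/512]  R=[-417/256,-13/8,-3/2,-1,0]  gives -1669/1024
value_13 [RRBRBRBBBBRBB]  L=[-2,-7/4,-27/16,-53/32,-105/64,-209/128,-835/512,-1669/1024]  R=[-417/256,-13/8,-3/2,-1,0]  gives -3337/2048
value_14 [RRBRBRBBBBRBBB]  L=[-2,-7/4,-27/16,-53/32,-105/64,-209/128,-835/512,-1669/1024,-3337/2048]  R=[-417/256,-13/8,-3/2,-1,0]  gives -6673/4096
value_15 [RRBRBRBBBBRBBBR]  L=[-2,-7/4,-27/16,-53/32,-105/64,-209/128,-835/512,-1669/1024,-3337/2048]  R=[-6673/4096,-417/256,-13/8,-3/2,-1,0]  gives -13347/8192

-13347/8192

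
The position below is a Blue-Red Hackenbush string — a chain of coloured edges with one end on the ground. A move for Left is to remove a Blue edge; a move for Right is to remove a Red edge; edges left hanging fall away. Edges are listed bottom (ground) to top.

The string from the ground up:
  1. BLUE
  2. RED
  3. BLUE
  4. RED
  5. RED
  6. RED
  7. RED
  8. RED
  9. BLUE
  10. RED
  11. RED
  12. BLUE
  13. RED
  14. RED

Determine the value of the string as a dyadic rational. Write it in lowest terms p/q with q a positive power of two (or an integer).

v_1 [B]  L=[0]  R=[∅]  -> 1
v_2 [BR]  L=[0]  R=[1]  -> 1/2
v_3 [BRB]  L=[0; 1/2]  R=[1]  -> 3/4
v_4 [BRBR]  L=[0; 1/2]  R=[3/4; 1]  -> 5/8
v_5 [BRBRR]  L=[0; 1/2]  R=[5/8; 3/4; 1]  -> 9/16
v_6 [BRBRRR]  L=[0; 1/2]  R=[9/16; 5/8; 3/4; 1]  -> 17/32
v_7 [BRBRRRR]  L=[0; 1/2]  R=[17/32; 9/16; 5/8; 3/4; 1]  -> 33/64
v_8 [BRBRRRRR]  L=[0; 1/2]  R=[33/64; 17/32; 9/16; 5/8; 3/4; 1]  -> 65/128
v_9 [BRBRRRRRB]  L=[0; 1/2; 65/128]  R=[33/64; 17/32; 9/16; 5/8; 3/4; 1]  -> 131/256
v_10 [BRBRRRRRBR]  L=[0; 1/2; 65/128]  R=[131/256; 33/64; 17/32; 9/16; 5/8; 3/4; 1]  -> 261/512
v_11 [BRBRRRRRBRR]  L=[0; 1/2; 65/128]  R=[261/512; 131/256; 33/64; 17/32; 9/16; 5/8; 3/4; 1]  -> 521/1024
v_12 [BRBRRRRRBRRB]  L=[0; 1/2; 65/128; 521/1024]  R=[261/512; 131/256; 33/64; 17/32; 9/16; 5/8; 3/4; 1]  -> 1043/2048
v_13 [BRBRRRRRBRRBR]  L=[0; 1/2; 65/128; 521/1024]  R=[1043/2048; 261/512; 131/256; 33/64; 17/32; 9/16; 5/8; 3/4; 1]  -> 2085/4096
v_14 [BRBRRRRRBRRBRR]  L=[0; 1/2; 65/128; 521/1024]  R=[2085/4096; 1043/2048; 261/512; 131/256; 33/64; 17/32; 9/16; 5/8; 3/4; 1]  -> 4169/8192

4169/8192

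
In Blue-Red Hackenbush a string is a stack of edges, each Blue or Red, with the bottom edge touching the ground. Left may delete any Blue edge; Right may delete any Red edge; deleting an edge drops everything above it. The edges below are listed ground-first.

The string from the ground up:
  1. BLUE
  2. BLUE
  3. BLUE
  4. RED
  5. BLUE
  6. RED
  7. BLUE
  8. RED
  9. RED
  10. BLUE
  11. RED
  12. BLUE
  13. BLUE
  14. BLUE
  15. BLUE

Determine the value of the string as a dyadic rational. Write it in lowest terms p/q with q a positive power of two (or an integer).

10847/4096

value_1 [B]  L=[0]  R=[—]  ⇒ 1
value_2 [BB]  L=[0; 1]  R=[—]  ⇒ 2
value_3 [BBB]  L=[0; 1; 2]  R=[—]  ⇒ 3
value_4 [BBBR]  L=[0; 1; 2]  R=[3]  ⇒ 5/2
value_5 [BBBRB]  L=[0; 1; 2; 5/2]  R=[3]  ⇒ 11/4
value_6 [BBBRBR]  L=[0; 1; 2; 5/2]  R=[11/4; 3]  ⇒ 21/8
value_7 [BBBRBRB]  L=[0; 1; 2; 5/2; 21/8]  R=[11/4; 3]  ⇒ 43/16
value_8 [BBBRBRBR]  L=[0; 1; 2; 5/2; 21/8]  R=[43/16; 11/4; 3]  ⇒ 85/32
value_9 [BBBRBRBRR]  L=[0; 1; 2; 5/2; 21/8]  R=[85/32; 43/16; 11/4; 3]  ⇒ 169/64
value_10 [BBBRBRBRRB]  L=[0; 1; 2; 5/2; 21/8; 169/64]  R=[85/32; 43/16; 11/4; 3]  ⇒ 339/128
value_11 [BBBRBRBRRBR]  L=[0; 1; 2; 5/2; 21/8; 169/64]  R=[339/128; 85/32; 43/16; 11/4; 3]  ⇒ 677/256
value_12 [BBBRBRBRRBRB]  L=[0; 1; 2; 5/2; 21/8; 169/64; 677/256]  R=[339/128; 85/32; 43/16; 11/4; 3]  ⇒ 1355/512
value_13 [BBBRBRBRRBRBB]  L=[0; 1; 2; 5/2; 21/8; 169/64; 677/256; 1355/512]  R=[339/128; 85/32; 43/16; 11/4; 3]  ⇒ 2711/1024
value_14 [BBBRBRBRRBRBBB]  L=[0; 1; 2; 5/2; 21/8; 169/64; 677/256; 1355/512; 2711/1024]  R=[339/128; 85/32; 43/16; 11/4; 3]  ⇒ 5423/2048
value_15 [BBBRBRBRRBRBBBB]  L=[0; 1; 2; 5/2; 21/8; 169/64; 677/256; 1355/512; 2711/1024; 5423/2048]  R=[339/128; 85/32; 43/16; 11/4; 3]  ⇒ 10847/4096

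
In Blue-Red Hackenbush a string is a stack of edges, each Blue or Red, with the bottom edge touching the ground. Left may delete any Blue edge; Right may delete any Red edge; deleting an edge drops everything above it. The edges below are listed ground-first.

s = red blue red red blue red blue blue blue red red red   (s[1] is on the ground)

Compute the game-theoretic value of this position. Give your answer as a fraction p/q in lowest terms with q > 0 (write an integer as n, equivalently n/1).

-1679/2048

edge 1 of 12 (red): { (no moves) | 0 } so -1
edge 2 of 12 (blue): { -1 | 0 } so -1/2
edge 3 of 12 (red): { -1 | -1/2, 0 } so -3/4
edge 4 of 12 (red): { -1 | -3/4, -1/2, 0 } so -7/8
edge 5 of 12 (blue): { -1, -7/8 | -3/4, -1/2, 0 } so -13/16
edge 6 of 12 (red): { -1, -7/8 | -13/16, -3/4, -1/2, 0 } so -27/32
edge 7 of 12 (blue): { -1, -7/8, -27/32 | -13/16, -3/4, -1/2, 0 } so -53/64
edge 8 of 12 (blue): { -1, -7/8, -27/32, -53/64 | -13/16, -3/4, -1/2, 0 } so -105/128
edge 9 of 12 (blue): { -1, -7/8, -27/32, -53/64, -105/128 | -13/16, -3/4, -1/2, 0 } so -209/256
edge 10 of 12 (red): { -1, -7/8, -27/32, -53/64, -105/128 | -209/256, -13/16, -3/4, -1/2, 0 } so -419/512
edge 11 of 12 (red): { -1, -7/8, -27/32, -53/64, -105/128 | -419/512, -209/256, -13/16, -3/4, -1/2, 0 } so -839/1024
edge 12 of 12 (red): { -1, -7/8, -27/32, -53/64, -105/128 | -839/1024, -419/512, -209/256, -13/16, -3/4, -1/2, 0 } so -1679/2048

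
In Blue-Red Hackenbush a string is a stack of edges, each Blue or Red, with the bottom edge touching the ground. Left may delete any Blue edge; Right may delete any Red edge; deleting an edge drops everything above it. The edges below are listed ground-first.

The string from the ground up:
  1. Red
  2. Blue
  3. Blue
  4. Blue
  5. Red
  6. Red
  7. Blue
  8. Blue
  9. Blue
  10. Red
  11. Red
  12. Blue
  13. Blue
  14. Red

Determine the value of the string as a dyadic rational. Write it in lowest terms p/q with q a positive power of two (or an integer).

Recurse on prefixes of the 14-edge string Red Blue Blue Blue Red Red Blue Blue Blue Red Red Blue Blue Red:
step 1: add Red to get R; options L={ ∅ } R={ 0 } = -1
step 2: add Blue to get RB; options L={ -1 } R={ 0 } = -1/2
step 3: add Blue to get RBB; options L={ -1,-1/2 } R={ 0 } = -1/4
step 4: add Blue to get RBBB; options L={ -1,-1/2,-1/4 } R={ 0 } = -1/8
step 5: add Red to get RBBBR; options L={ -1,-1/2,-1/4 } R={ -1/8,0 } = -3/16
step 6: add Red to get RBBBRR; options L={ -1,-1/2,-1/4 } R={ -3/16,-1/8,0 } = -7/32
step 7: add Blue to get RBBBRRB; options L={ -1,-1/2,-1/4,-7/32 } R={ -3/16,-1/8,0 } = -13/64
step 8: add Blue to get RBBBRRBB; options L={ -1,-1/2,-1/4,-7/32,-13/64 } R={ -3/16,-1/8,0 } = -25/128
step 9: add Blue to get RBBBRRBBB; options L={ -1,-1/2,-1/4,-7/32,-13/64,-25/128 } R={ -3/16,-1/8,0 } = -49/256
step 10: add Red to get RBBBRRBBBR; options L={ -1,-1/2,-1/4,-7/32,-13/64,-25/128 } R={ -49/256,-3/16,-1/8,0 } = -99/512
step 11: add Red to get RBBBRRBBBRR; options L={ -1,-1/2,-1/4,-7/32,-13/64,-25/128 } R={ -99/512,-49/256,-3/16,-1/8,0 } = -199/1024
step 12: add Blue to get RBBBRRBBBRRB; options L={ -1,-1/2,-1/4,-7/32,-13/64,-25/128,-199/1024 } R={ -99/512,-49/256,-3/16,-1/8,0 } = -397/2048
step 13: add Blue to get RBBBRRBBBRRBB; options L={ -1,-1/2,-1/4,-7/32,-13/64,-25/128,-199/1024,-397/2048 } R={ -99/512,-49/256,-3/16,-1/8,0 } = -793/4096
step 14: add Red to get RBBBRRBBBRRBBR; options L={ -1,-1/2,-1/4,-7/32,-13/64,-25/128,-199/1024,-397/2048 } R={ -793/4096,-99/512,-49/256,-3/16,-1/8,0 } = -1587/8192

-1587/8192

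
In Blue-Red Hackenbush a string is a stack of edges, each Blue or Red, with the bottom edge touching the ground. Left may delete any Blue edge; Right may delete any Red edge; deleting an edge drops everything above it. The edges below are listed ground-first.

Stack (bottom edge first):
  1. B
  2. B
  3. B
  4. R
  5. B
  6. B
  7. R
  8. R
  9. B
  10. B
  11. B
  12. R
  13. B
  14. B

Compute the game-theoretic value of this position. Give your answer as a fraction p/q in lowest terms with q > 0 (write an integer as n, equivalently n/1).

Recurse on prefixes of the 14-edge string B B B R B B R R B B B R B B:
1 of 14 · B · max L 0 · min R +∞ => 1
2 of 14 · BB · max L 1 · min R +∞ => 2
3 of 14 · BBB · max L 2 · min R +∞ => 3
4 of 14 · BBBR · max L 2 · min R 3 => 5/2
5 of 14 · BBBRB · max L 5/2 · min R 3 => 11/4
6 of 14 · BBBRBB · max L 11/4 · min R 3 => 23/8
7 of 14 · BBBRBBR · max L 11/4 · min R 23/8 => 45/16
8 of 14 · BBBRBBRR · max L 11/4 · min R 45/16 => 89/32
9 of 14 · BBBRBBRRB · max L 89/32 · min R 45/16 => 179/64
10 of 14 · BBBRBBRRBB · max L 179/64 · min R 45/16 => 359/128
11 of 14 · BBBRBBRRBBB · max L 359/128 · min R 45/16 => 719/256
12 of 14 · BBBRBBRRBBBR · max L 359/128 · min R 719/256 => 1437/512
13 of 14 · BBBRBBRRBBBRB · max L 1437/512 · min R 719/256 => 2875/1024
14 of 14 · BBBRBBRRBBBRBB · max L 2875/1024 · min R 719/256 => 5751/2048

5751/2048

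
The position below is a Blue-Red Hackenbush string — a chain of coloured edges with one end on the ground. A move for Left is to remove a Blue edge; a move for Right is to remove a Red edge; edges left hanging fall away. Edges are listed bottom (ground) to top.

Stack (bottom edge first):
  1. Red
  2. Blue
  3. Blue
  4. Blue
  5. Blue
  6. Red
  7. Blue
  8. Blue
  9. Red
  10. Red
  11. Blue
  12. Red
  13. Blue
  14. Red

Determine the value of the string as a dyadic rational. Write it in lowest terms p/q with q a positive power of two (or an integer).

-619/8192

1 of 14 · R · max L −∞ · min R 0 so -1
2 of 14 · RB · max L -1 · min R 0 so -1/2
3 of 14 · RBB · max L -1/2 · min R 0 so -1/4
4 of 14 · RBBB · max L -1/4 · min R 0 so -1/8
5 of 14 · RBBBB · max L -1/8 · min R 0 so -1/16
6 of 14 · RBBBBR · max L -1/8 · min R -1/16 so -3/32
7 of 14 · RBBBBRB · max L -3/32 · min R -1/16 so -5/64
8 of 14 · RBBBBRBB · max L -5/64 · min R -1/16 so -9/128
9 of 14 · RBBBBRBBR · max L -5/64 · min R -9/128 so -19/256
10 of 14 · RBBBBRBBRR · max L -5/64 · min R -19/256 so -39/512
11 of 14 · RBBBBRBBRRB · max L -39/512 · min R -19/256 so -77/1024
12 of 14 · RBBBBRBBRRBR · max L -39/512 · min R -77/1024 so -155/2048
13 of 14 · RBBBBRBBRRBRB · max L -155/2048 · min R -77/1024 so -309/4096
14 of 14 · RBBBBRBBRRBRBR · max L -155/2048 · min R -309/4096 so -619/8192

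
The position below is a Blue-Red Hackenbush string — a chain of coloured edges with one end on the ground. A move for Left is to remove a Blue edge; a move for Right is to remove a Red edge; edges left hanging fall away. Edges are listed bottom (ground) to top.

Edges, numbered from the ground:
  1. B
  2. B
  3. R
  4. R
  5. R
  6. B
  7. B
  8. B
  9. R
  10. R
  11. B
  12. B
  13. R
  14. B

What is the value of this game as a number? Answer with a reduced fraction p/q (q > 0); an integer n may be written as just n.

5019/4096

step 1: add B to get B; options L={ 0 } R={  } ⇒ 1
step 2: add B to get BB; options L={ 0,1 } R={  } ⇒ 2
step 3: add R to get BBR; options L={ 0,1 } R={ 2 } ⇒ 3/2
step 4: add R to get BBRR; options L={ 0,1 } R={ 3/2,2 } ⇒ 5/4
step 5: add R to get BBRRR; options L={ 0,1 } R={ 5/4,3/2,2 } ⇒ 9/8
step 6: add B to get BBRRRB; options L={ 0,1,9/8 } R={ 5/4,3/2,2 } ⇒ 19/16
step 7: add B to get BBRRRBB; options L={ 0,1,9/8,19/16 } R={ 5/4,3/2,2 } ⇒ 39/32
step 8: add B to get BBRRRBBB; options L={ 0,1,9/8,19/16,39/32 } R={ 5/4,3/2,2 } ⇒ 79/64
step 9: add R to get BBRRRBBBR; options L={ 0,1,9/8,19/16,39/32 } R={ 79/64,5/4,3/2,2 } ⇒ 157/128
step 10: add R to get BBRRRBBBRR; options L={ 0,1,9/8,19/16,39/32 } R={ 157/128,79/64,5/4,3/2,2 } ⇒ 313/256
step 11: add B to get BBRRRBBBRRB; options L={ 0,1,9/8,19/16,39/32,313/256 } R={ 157/128,79/64,5/4,3/2,2 } ⇒ 627/512
step 12: add B to get BBRRRBBBRRBB; options L={ 0,1,9/8,19/16,39/32,313/256,627/512 } R={ 157/128,79/64,5/4,3/2,2 } ⇒ 1255/1024
step 13: add R to get BBRRRBBBRRBBR; options L={ 0,1,9/8,19/16,39/32,313/256,627/512 } R={ 1255/1024,157/128,79/64,5/4,3/2,2 } ⇒ 2509/2048
step 14: add B to get BBRRRBBBRRBBRB; options L={ 0,1,9/8,19/16,39/32,313/256,627/512,2509/2048 } R={ 1255/1024,157/128,79/64,5/4,3/2,2 } ⇒ 5019/4096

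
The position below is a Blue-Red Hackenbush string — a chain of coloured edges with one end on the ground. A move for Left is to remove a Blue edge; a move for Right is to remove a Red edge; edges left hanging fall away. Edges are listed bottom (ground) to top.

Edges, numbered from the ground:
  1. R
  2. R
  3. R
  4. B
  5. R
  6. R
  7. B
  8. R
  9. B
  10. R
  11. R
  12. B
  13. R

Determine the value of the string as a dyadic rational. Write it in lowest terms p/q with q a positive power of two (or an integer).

-2907/1024

1 of 13 · R · max L −∞ · min R 0 = -1
2 of 13 · RR · max L −∞ · min R -1 = -2
3 of 13 · RRR · max L −∞ · min R -2 = -3
4 of 13 · RRRB · max L -3 · min R -2 = -5/2
5 of 13 · RRRBR · max L -3 · min R -5/2 = -11/4
6 of 13 · RRRBRR · max L -3 · min R -11/4 = -23/8
7 of 13 · RRRBRRB · max L -23/8 · min R -11/4 = -45/16
8 of 13 · RRRBRRBR · max L -23/8 · min R -45/16 = -91/32
9 of 13 · RRRBRRBRB · max L -91/32 · min R -45/16 = -181/64
10 of 13 · RRRBRRBRBR · max L -91/32 · min R -181/64 = -363/128
11 of 13 · RRRBRRBRBRR · max L -91/32 · min R -363/128 = -727/256
12 of 13 · RRRBRRBRBRRB · max L -727/256 · min R -363/128 = -1453/512
13 of 13 · RRRBRRBRBRRBR · max L -727/256 · min R -1453/512 = -2907/1024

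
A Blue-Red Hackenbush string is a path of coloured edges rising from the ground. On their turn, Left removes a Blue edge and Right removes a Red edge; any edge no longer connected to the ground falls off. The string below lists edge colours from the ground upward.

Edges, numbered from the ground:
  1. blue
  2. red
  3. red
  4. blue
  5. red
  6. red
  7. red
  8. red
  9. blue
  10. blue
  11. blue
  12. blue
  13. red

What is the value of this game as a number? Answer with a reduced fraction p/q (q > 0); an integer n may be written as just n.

val_1 [b]  L=[0]  R=[·]  — 1
val_2 [br]  L=[0]  R=[1]  — 1/2
val_3 [brr]  L=[0]  R=[1/2 1]  — 1/4
val_4 [brrb]  L=[0 1/4]  R=[1/2 1]  — 3/8
val_5 [brrbr]  L=[0 1/4]  R=[3/8 1/2 1]  — 5/16
val_6 [brrbrr]  L=[0 1/4]  R=[5/16 3/8 1/2 1]  — 9/32
val_7 [brrbrrr]  L=[0 1/4]  R=[9/32 5/16 3/8 1/2 1]  — 17/64
val_8 [brrbrrrr]  L=[0 1/4]  R=[17/64 9/32 5/16 3/8 1/2 1]  — 33/128
val_9 [brrbrrrrb]  L=[0 1/4 33/128]  R=[17/64 9/32 5/16 3/8 1/2 1]  — 67/256
val_10 [brrbrrrrbb]  L=[0 1/4 33/128 67/256]  R=[17/64 9/32 5/16 3/8 1/2 1]  — 135/512
val_11 [brrbrrrrbbb]  L=[0 1/4 33/128 67/256 135/512]  R=[17/64 9/32 5/16 3/8 1/2 1]  — 271/1024
val_12 [brrbrrrrbbbb]  L=[0 1/4 33/128 67/256 135/512 271/1024]  R=[17/64 9/32 5/16 3/8 1/2 1]  — 543/2048
val_13 [brrbrrrrbbbbr]  L=[0 1/4 33/128 67/256 135/512 271/1024]  R=[543/2048 17/64 9/32 5/16 3/8 1/2 1]  — 1085/4096

1085/4096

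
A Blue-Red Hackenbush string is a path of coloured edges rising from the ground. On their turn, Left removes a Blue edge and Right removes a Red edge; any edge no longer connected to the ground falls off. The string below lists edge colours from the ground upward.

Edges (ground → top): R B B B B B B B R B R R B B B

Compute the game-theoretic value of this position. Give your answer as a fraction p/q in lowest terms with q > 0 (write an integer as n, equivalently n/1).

Prefix values for R B B B B B B B R B R R B B B via {L|R} + simplicity:
1 of 15 · R · max L −∞ · min R 0 ⇒ -1
2 of 15 · RB · max L -1 · min R 0 ⇒ -1/2
3 of 15 · RBB · max L -1/2 · min R 0 ⇒ -1/4
4 of 15 · RBBB · max L -1/4 · min R 0 ⇒ -1/8
5 of 15 · RBBBB · max L -1/8 · min R 0 ⇒ -1/16
6 of 15 · RBBBBB · max L -1/16 · min R 0 ⇒ -1/32
7 of 15 · RBBBBBB · max L -1/32 · min R 0 ⇒ -1/64
8 of 15 · RBBBBBBB · max L -1/64 · min R 0 ⇒ -1/128
9 of 15 · RBBBBBBBR · max L -1/64 · min R -1/128 ⇒ -3/256
10 of 15 · RBBBBBBBRB · max L -3/256 · min R -1/128 ⇒ -5/512
11 of 15 · RBBBBBBBRBR · max L -3/256 · min R -5/512 ⇒ -11/1024
12 of 15 · RBBBBBBBRBRR · max L -3/256 · min R -11/1024 ⇒ -23/2048
13 of 15 · RBBBBBBBRBRRB · max L -23/2048 · min R -11/1024 ⇒ -45/4096
14 of 15 · RBBBBBBBRBRRBB · max L -45/4096 · min R -11/1024 ⇒ -89/8192
15 of 15 · RBBBBBBBRBRRBBB · max L -89/8192 · min R -11/1024 ⇒ -177/16384

-177/16384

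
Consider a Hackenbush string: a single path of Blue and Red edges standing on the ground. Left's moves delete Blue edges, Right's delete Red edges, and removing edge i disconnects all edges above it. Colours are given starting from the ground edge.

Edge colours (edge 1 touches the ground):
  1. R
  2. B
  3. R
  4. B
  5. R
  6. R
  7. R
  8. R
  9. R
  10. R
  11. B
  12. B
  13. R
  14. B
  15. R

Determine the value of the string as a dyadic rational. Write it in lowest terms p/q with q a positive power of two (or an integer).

R: Left { none }, Right { 0 } -> simplest -1
RB: Left { -1 }, Right { 0 } -> simplest -1/2
RBR: Left { -1 }, Right { -1/2 0 } -> simplest -3/4
RBRB: Left { -1 -3/4 }, Right { -1/2 0 } -> simplest -5/8
RBRBR: Left { -1 -3/4 }, Right { -5/8 -1/2 0 } -> simplest -11/16
RBRBRR: Left { -1 -3/4 }, Right { -11/16 -5/8 -1/2 0 } -> simplest -23/32
RBRBRRR: Left { -1 -3/4 }, Right { -23/32 -11/16 -5/8 -1/2 0 } -> simplest -47/64
RBRBRRRR: Left { -1 -3/4 }, Right { -47/64 -23/32 -11/16 -5/8 -1/2 0 } -> simplest -95/128
RBRBRRRRR: Left { -1 -3/4 }, Right { -95/128 -47/64 -23/32 -11/16 -5/8 -1/2 0 } -> simplest -191/256
RBRBRRRRRR: Left { -1 -3/4 }, Right { -191/256 -95/128 -47/64 -23/32 -11/16 -5/8 -1/2 0 } -> simplest -383/512
RBRBRRRRRRB: Left { -1 -3/4 -383/512 }, Right { -191/256 -95/128 -47/64 -23/32 -11/16 -5/8 -1/2 0 } -> simplest -765/1024
RBRBRRRRRRBB: Left { -1 -3/4 -383/512 -765/1024 }, Right { -191/256 -95/128 -47/64 -23/32 -11/16 -5/8 -1/2 0 } -> simplest -1529/2048
RBRBRRRRRRBBR: Left { -1 -3/4 -383/512 -765/1024 }, Right { -1529/2048 -191/256 -95/128 -47/64 -23/32 -11/16 -5/8 -1/2 0 } -> simplest -3059/4096
RBRBRRRRRRBBRB: Left { -1 -3/4 -383/512 -765/1024 -3059/4096 }, Right { -1529/2048 -191/256 -95/128 -47/64 -23/32 -11/16 -5/8 -1/2 0 } -> simplest -6117/8192
RBRBRRRRRRBBRBR: Left { -1 -3/4 -383/512 -765/1024 -3059/4096 }, Right { -6117/8192 -1529/2048 -191/256 -95/128 -47/64 -23/32 -11/16 -5/8 -1/2 0 } -> simplest -12235/16384

-12235/16384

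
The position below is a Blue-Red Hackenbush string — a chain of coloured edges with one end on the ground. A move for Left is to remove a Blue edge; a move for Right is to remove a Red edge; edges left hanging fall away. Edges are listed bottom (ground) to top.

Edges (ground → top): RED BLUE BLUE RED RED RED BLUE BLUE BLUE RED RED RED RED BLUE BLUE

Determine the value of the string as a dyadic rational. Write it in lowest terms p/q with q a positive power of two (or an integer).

-7289/16384

Recurse on prefixes of the 15-edge string RED BLUE BLUE RED RED RED BLUE BLUE BLUE RED RED RED RED BLUE BLUE:
step 1: add RED to get R; options L={ · } R={ 0 } = -1
step 2: add BLUE to get RB; options L={ -1 } R={ 0 } = -1/2
step 3: add BLUE to get RBB; options L={ -1 -1/2 } R={ 0 } = -1/4
step 4: add RED to get RBBR; options L={ -1 -1/2 } R={ -1/4 0 } = -3/8
step 5: add RED to get RBBRR; options L={ -1 -1/2 } R={ -3/8 -1/4 0 } = -7/16
step 6: add RED to get RBBRRR; options L={ -1 -1/2 } R={ -7/16 -3/8 -1/4 0 } = -15/32
step 7: add BLUE to get RBBRRRB; options L={ -1 -1/2 -15/32 } R={ -7/16 -3/8 -1/4 0 } = -29/64
step 8: add BLUE to get RBBRRRBB; options L={ -1 -1/2 -15/32 -29/64 } R={ -7/16 -3/8 -1/4 0 } = -57/128
step 9: add BLUE to get RBBRRRBBB; options L={ -1 -1/2 -15/32 -29/64 -57/128 } R={ -7/16 -3/8 -1/4 0 } = -113/256
step 10: add RED to get RBBRRRBBBR; options L={ -1 -1/2 -15/32 -29/64 -57/128 } R={ -113/256 -7/16 -3/8 -1/4 0 } = -227/512
step 11: add RED to get RBBRRRBBBRR; options L={ -1 -1/2 -15/32 -29/64 -57/128 } R={ -227/512 -113/256 -7/16 -3/8 -1/4 0 } = -455/1024
step 12: add RED to get RBBRRRBBBRRR; options L={ -1 -1/2 -15/32 -29/64 -57/128 } R={ -455/1024 -227/512 -113/256 -7/16 -3/8 -1/4 0 } = -911/2048
step 13: add RED to get RBBRRRBBBRRRR; options L={ -1 -1/2 -15/32 -29/64 -57/128 } R={ -911/2048 -455/1024 -227/512 -113/256 -7/16 -3/8 -1/4 0 } = -1823/4096
step 14: add BLUE to get RBBRRRBBBRRRRB; options L={ -1 -1/2 -15/32 -29/64 -57/128 -1823/4096 } R={ -911/2048 -455/1024 -227/512 -113/256 -7/16 -3/8 -1/4 0 } = -3645/8192
step 15: add BLUE to get RBBRRRBBBRRRRBB; options L={ -1 -1/2 -15/32 -29/64 -57/128 -1823/4096 -3645/8192 } R={ -911/2048 -455/1024 -227/512 -113/256 -7/16 -3/8 -1/4 0 } = -7289/16384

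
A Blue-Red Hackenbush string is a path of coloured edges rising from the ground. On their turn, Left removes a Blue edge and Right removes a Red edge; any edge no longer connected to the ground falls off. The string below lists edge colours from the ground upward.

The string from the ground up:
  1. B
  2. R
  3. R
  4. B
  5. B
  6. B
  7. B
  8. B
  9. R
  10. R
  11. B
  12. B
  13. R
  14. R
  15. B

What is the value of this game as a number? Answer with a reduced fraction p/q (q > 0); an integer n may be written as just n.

Recurse on prefixes of the 15-edge string B R R B B B B B R R B B R R B:
g(B) = { 0 |  } => 1
g(BR) = { 0 | 1 } => 1/2
g(BRR) = { 0 | 1/2 1 } => 1/4
g(BRRB) = { 0 1/4 | 1/2 1 } => 3/8
g(BRRBB) = { 0 1/4 3/8 | 1/2 1 } => 7/16
g(BRRBBB) = { 0 1/4 3/8 7/16 | 1/2 1 } => 15/32
g(BRRBBBB) = { 0 1/4 3/8 7/16 15/32 | 1/2 1 } => 31/64
g(BRRBBBBB) = { 0 1/4 3/8 7/16 15/32 31/64 | 1/2 1 } => 63/128
g(BRRBBBBBR) = { 0 1/4 3/8 7/16 15/32 31/64 | 63/128 1/2 1 } => 125/256
g(BRRBBBBBRR) = { 0 1/4 3/8 7/16 15/32 31/64 | 125/256 63/128 1/2 1 } => 249/512
g(BRRBBBBBRRB) = { 0 1/4 3/8 7/16 15/32 31/64 249/512 | 125/256 63/128 1/2 1 } => 499/1024
g(BRRBBBBBRRBB) = { 0 1/4 3/8 7/16 15/32 31/64 249/512 499/1024 | 125/256 63/128 1/2 1 } => 999/2048
g(BRRBBBBBRRBBR) = { 0 1/4 3/8 7/16 15/32 31/64 249/512 499/1024 | 999/2048 125/256 63/128 1/2 1 } => 1997/4096
g(BRRBBBBBRRBBRR) = { 0 1/4 3/8 7/16 15/32 31/64 249/512 499/1024 | 1997/4096 999/2048 125/256 63/128 1/2 1 } => 3993/8192
g(BRRBBBBBRRBBRRB) = { 0 1/4 3/8 7/16 15/32 31/64 249/512 499/1024 3993/8192 | 1997/4096 999/2048 125/256 63/128 1/2 1 } => 7987/16384

7987/16384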